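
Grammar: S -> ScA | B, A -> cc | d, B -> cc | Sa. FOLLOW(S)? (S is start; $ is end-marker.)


$ ∈ FOLLOW(S). For each A -> αBβ: add FIRST(β)\{ε} to FOLLOW(B); if β nullable, add FOLLOW(A).
FOLLOW(S) = {$, a, c}


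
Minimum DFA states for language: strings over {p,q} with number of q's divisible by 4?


Track (count of q) mod 4: states 0..3, accept at 0
Minimal DFA: 4 states


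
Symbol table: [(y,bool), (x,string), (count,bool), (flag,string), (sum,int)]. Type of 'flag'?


Lookup 'flag' → type string


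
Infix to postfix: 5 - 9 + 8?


Left to right (same or higher precedence on left)
Postfix: 5 9 - 8 +


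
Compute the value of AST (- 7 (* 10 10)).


Evaluate inner: (* 10 10) = 100
Evaluate root: (- 7 100) = -93
Result: -93


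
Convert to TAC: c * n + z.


Break into single-operator statements:
t1 = c * n
t2 = t1 + z


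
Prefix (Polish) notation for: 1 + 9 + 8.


left-to-right (same/higher precedence on left): tree is (+ (+ 1 9) 8)
Prefix: + + 1 9 8


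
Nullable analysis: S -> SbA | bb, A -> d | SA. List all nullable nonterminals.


A nonterminal is nullable iff some alternative derives ε (directly, or every symbol in it is nullable)
Nullable: {}


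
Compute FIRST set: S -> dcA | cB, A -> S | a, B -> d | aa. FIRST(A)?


Per alternative of A: FIRST(S) = {c, d}; FIRST(a) = {a}
FIRST(A) = {a, c, d}


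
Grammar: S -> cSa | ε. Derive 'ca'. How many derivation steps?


Derivation: S => cSa => ca
Steps: 2


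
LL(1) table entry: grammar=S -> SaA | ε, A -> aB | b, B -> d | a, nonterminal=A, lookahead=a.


For [A, a]: 'a' ∈ FIRST(aB)
Entry: A -> aB


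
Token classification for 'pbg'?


Pattern: letter/underscore followed by alphanumerics, not a keyword
Type: IDENTIFIER


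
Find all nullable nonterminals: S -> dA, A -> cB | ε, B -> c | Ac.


A nonterminal is nullable iff some alternative derives ε (directly, or every symbol in it is nullable)
Nullable: {A}


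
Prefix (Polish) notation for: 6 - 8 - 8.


left-to-right (same/higher precedence on left): tree is (- (- 6 8) 8)
Prefix: - - 6 8 8


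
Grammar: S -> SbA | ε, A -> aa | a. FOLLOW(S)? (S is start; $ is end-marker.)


$ ∈ FOLLOW(S). For each A -> αBβ: add FIRST(β)\{ε} to FOLLOW(B); if β nullable, add FOLLOW(A).
FOLLOW(S) = {$, b}


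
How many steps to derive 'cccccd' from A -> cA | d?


Derivation: A => cA => ccA => cccA => ccccA => cccccA => cccccd
Steps: 6


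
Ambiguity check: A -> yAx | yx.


balanced y^n…x^n: each string has a unique parse
Unambiguous


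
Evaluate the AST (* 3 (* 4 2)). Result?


Evaluate inner: (* 4 2) = 8
Evaluate root: (* 3 8) = 24
Result: 24


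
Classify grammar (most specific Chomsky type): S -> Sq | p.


Left-linear: every RHS is a terminal or one nonterminal followed by a terminal
Classification: Type 3 (Regular)


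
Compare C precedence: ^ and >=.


'>=' is relational (level 7); '^' is bitwise XOR (level 4)
Higher level binds tighter
'>=' has higher precedence than '^'


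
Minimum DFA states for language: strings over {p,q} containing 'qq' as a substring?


KMP-style automaton: 2 progress states + 1 absorbing accept = 3
Minimal DFA: 3 states


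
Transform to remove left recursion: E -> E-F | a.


Left-recursive alternatives: E-F; non-recursive: a
Introduce E': E -> aE', E' -> -FE' | ε


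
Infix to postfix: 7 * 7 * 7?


Left to right (same or higher precedence on left)
Postfix: 7 7 * 7 *


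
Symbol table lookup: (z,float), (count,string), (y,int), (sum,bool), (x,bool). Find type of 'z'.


Lookup 'z' → type float


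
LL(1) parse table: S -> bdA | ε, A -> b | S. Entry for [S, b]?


For [S, b]: 'b' ∈ FIRST(bdA)
Entry: S -> bdA


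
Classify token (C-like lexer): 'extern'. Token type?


Pattern: reserved word
Type: KEYWORD


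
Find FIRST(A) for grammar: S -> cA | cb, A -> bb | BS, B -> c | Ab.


Per alternative of A: FIRST(bb) = {b}; FIRST(BS) = {b, c}
FIRST(A) = {b, c}


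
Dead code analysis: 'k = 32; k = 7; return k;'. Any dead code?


first assignment to k is overwritten before any read
Dead: 'k = 32'


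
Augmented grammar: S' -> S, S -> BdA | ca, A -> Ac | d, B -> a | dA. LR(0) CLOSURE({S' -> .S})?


Start: S' -> .S
For each item with dot before a nonterminal B, add B -> .γ for every B-production
Closure: [S' -> .S, S -> .BdA, S -> .ca, B -> .a, B -> .dA]


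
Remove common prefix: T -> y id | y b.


Common prefix: 'y'
Factored: T -> y T', T' -> id | b


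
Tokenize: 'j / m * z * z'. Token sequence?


Scan left to right, longest-match per lexeme
Tokens: ID(j), OP(/), ID(m), OP(*), ID(z), OP(*), ID(z)


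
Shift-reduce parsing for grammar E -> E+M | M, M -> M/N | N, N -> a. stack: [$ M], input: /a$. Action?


shift '/' to continue M -> M/N
Action: shift


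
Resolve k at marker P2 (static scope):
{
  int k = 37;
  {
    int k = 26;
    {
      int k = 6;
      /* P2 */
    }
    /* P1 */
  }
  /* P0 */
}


k declared in the same block as P2
k = 6


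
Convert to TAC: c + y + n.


Break into single-operator statements:
t1 = c + y
t2 = t1 + n


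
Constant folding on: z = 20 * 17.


20 * 17 = 340 at compile time
Optimized: z = 340


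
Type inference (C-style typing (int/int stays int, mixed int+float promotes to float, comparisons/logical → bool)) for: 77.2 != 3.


Operand types: float != int
Rule: comparison yields bool
Result type: bool


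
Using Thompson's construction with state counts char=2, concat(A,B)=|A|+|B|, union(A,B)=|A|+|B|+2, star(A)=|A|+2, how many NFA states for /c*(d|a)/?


Syntax tree has 3 char leaf(s), 1 union(s), 1 star(s)
chars contribute 3×2 = 6; each union adds +2; each star adds +2
Total: 6 + 2 + 2 = 10 states


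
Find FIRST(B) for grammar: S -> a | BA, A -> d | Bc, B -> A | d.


Per alternative of B: FIRST(A) = {d}; FIRST(d) = {d}
FIRST(B) = {d}


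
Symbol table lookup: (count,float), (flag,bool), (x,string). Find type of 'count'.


Lookup 'count' → type float


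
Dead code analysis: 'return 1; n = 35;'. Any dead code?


statement follows a return and is unreachable
Dead: 'n = 35'


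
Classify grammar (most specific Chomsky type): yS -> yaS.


LHS has context (more than one symbol) and |LHS| ≤ |RHS|
Classification: Type 1 (Context-Sensitive)


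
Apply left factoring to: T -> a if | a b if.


Common prefix: 'a'
Factored: T -> a T', T' -> if | b if


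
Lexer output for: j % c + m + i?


Scan left to right, longest-match per lexeme
Tokens: ID(j), OP(%), ID(c), OP(+), ID(m), OP(+), ID(i)


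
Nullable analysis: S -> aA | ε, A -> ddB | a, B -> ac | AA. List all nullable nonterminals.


A nonterminal is nullable iff some alternative derives ε (directly, or every symbol in it is nullable)
Nullable: {S}


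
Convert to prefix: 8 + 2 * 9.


'*' binds tighter: tree is (+ 8 (* 2 9))
Prefix: + 8 * 2 9


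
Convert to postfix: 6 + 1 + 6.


Left to right (same or higher precedence on left)
Postfix: 6 1 + 6 +


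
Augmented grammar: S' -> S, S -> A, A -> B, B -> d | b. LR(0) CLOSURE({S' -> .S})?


Start: S' -> .S
For each item with dot before a nonterminal B, add B -> .γ for every B-production
Closure: [S' -> .S, S -> .A, A -> .B, B -> .d, B -> .b]


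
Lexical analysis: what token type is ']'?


Pattern: delimiter/punctuation
Type: PUNCTUATION


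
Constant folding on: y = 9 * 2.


9 * 2 = 18 at compile time
Optimized: y = 18


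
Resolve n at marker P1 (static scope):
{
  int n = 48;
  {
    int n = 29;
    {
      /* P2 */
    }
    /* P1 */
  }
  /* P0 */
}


n declared in the same block as P1
n = 29


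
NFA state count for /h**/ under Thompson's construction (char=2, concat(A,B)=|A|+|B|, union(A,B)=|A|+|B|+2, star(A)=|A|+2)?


Syntax tree has 1 char leaf(s), 0 union(s), 2 star(s)
chars contribute 1×2 = 2; each union adds +2; each star adds +2
Total: 2 + 0 + 4 = 6 states


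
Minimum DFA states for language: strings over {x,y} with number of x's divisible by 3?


Track (count of x) mod 3: states 0..2, accept at 0
Minimal DFA: 3 states


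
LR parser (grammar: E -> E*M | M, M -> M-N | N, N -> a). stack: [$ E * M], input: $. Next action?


handle 'E*M' on top; lookahead ∈ FOLLOW(E) = {*, $}
Action: reduce (E -> E*M)


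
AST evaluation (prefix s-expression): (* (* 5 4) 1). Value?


Evaluate inner: (* 5 4) = 20
Evaluate root: (* 20 1) = 20
Result: 20


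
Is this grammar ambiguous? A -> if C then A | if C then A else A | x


dangling else: 'if C then if C then x else x' parses two ways
Ambiguous


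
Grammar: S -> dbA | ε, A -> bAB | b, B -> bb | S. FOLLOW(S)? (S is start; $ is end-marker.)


$ ∈ FOLLOW(S). For each A -> αBβ: add FIRST(β)\{ε} to FOLLOW(B); if β nullable, add FOLLOW(A).
FOLLOW(S) = {$, b, d}


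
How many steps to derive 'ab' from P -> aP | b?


Derivation: P => aP => ab
Steps: 2


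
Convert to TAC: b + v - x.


Break into single-operator statements:
t1 = b + v
t2 = t1 - x


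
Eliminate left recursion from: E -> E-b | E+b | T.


Left-recursive alternatives: E-b, E+b; non-recursive: T
Introduce E': E -> TE', E' -> -bE' | +bE' | ε


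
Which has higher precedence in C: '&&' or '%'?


'%' is multiplicative (level 10); '&&' is logical AND (level 2)
Higher level binds tighter
'%' has higher precedence than '&&'


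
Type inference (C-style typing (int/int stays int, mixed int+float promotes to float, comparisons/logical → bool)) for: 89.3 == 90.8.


Operand types: float == float
Rule: comparison yields bool
Result type: bool


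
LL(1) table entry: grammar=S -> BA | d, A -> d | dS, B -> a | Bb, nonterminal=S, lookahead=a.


For [S, a]: 'a' ∈ FIRST(BA)
Entry: S -> BA


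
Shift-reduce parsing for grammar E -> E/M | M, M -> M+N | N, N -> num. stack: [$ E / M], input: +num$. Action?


'+' can extend M; shift to build M -> M+N
Action: shift


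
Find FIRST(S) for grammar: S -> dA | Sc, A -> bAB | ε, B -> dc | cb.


Per alternative of S: FIRST(dA) = {d}; FIRST(Sc) = {d}
FIRST(S) = {d}


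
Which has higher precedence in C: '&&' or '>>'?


'>>' is shift (level 8); '&&' is logical AND (level 2)
Higher level binds tighter
'>>' has higher precedence than '&&'


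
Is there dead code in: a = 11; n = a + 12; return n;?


a is read by n's definition; n is returned
No dead code


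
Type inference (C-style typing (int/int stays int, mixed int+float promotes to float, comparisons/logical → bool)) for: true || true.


Operand types: bool || bool
Rule: logical operators take bool operands and yield bool
Result type: bool


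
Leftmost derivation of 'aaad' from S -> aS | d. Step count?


Derivation: S => aS => aaS => aaaS => aaad
Steps: 4


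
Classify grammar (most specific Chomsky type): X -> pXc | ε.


Single nonterminal LHS, but p^n c^n is not regular
Classification: Type 2 (Context-Free)


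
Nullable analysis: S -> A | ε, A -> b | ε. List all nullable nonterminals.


A nonterminal is nullable iff some alternative derives ε (directly, or every symbol in it is nullable)
Nullable: {A, S}


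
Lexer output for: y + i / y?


Scan left to right, longest-match per lexeme
Tokens: ID(y), OP(+), ID(i), OP(/), ID(y)


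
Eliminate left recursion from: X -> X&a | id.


Left-recursive alternatives: X&a; non-recursive: id
Introduce X': X -> idX', X' -> &aX' | ε


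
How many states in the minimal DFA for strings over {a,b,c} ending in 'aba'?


Track the longest suffix of input matching a prefix of 'aba': 4 classes (prefixes of length 0..3)
Minimal DFA: 4 states


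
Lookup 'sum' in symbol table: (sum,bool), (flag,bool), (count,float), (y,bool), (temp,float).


Lookup 'sum' → type bool


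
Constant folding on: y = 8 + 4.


8 + 4 = 12 at compile time
Optimized: y = 12


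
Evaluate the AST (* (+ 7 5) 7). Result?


Evaluate inner: (+ 7 5) = 12
Evaluate root: (* 12 7) = 84
Result: 84


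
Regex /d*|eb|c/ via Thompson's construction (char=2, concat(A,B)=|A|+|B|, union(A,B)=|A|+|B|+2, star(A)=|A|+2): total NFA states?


Syntax tree has 4 char leaf(s), 2 union(s), 1 star(s)
chars contribute 4×2 = 8; each union adds +2; each star adds +2
Total: 8 + 4 + 2 = 14 states


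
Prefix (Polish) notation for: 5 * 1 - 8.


left-to-right (same/higher precedence on left): tree is (- (* 5 1) 8)
Prefix: - * 5 1 8


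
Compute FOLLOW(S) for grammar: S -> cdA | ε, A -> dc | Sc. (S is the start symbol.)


$ ∈ FOLLOW(S). For each A -> αBβ: add FIRST(β)\{ε} to FOLLOW(B); if β nullable, add FOLLOW(A).
FOLLOW(S) = {$, c}


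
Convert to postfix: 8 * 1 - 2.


Left to right (same or higher precedence on left)
Postfix: 8 1 * 2 -


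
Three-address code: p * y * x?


Break into single-operator statements:
t1 = p * y
t2 = t1 * x


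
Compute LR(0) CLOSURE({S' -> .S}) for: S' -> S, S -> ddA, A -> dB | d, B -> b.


Start: S' -> .S
For each item with dot before a nonterminal B, add B -> .γ for every B-production
Closure: [S' -> .S, S -> .ddA]


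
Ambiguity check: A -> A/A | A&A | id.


'id/id&id' has two parse trees (no precedence encoded between / and &)
Ambiguous


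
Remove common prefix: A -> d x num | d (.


Common prefix: 'd'
Factored: A -> d A', A' -> x num | (


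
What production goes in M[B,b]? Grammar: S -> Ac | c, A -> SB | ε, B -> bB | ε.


For [B, b]: 'b' ∈ FIRST(bB)
Entry: B -> bB


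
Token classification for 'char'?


Pattern: reserved word
Type: KEYWORD


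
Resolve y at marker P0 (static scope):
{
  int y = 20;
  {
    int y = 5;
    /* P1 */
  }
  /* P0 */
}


y declared in the same block as P0
y = 20


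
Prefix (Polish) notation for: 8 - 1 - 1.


left-to-right (same/higher precedence on left): tree is (- (- 8 1) 1)
Prefix: - - 8 1 1


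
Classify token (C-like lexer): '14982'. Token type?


Pattern: digits only
Type: INTEGER_LITERAL


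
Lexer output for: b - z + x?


Scan left to right, longest-match per lexeme
Tokens: ID(b), OP(-), ID(z), OP(+), ID(x)


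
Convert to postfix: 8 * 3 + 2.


Left to right (same or higher precedence on left)
Postfix: 8 3 * 2 +


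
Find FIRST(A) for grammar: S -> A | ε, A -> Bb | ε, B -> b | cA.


Per alternative of A: FIRST(Bb) = {b, c}; FIRST(ε) = {ε}
FIRST(A) = {b, c, ε}


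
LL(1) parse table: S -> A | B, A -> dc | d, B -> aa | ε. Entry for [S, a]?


For [S, a]: 'a' ∈ FIRST(B)
Entry: S -> B


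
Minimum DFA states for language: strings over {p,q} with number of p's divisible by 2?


Track (count of p) mod 2: states 0..1, accept at 0
Minimal DFA: 2 states


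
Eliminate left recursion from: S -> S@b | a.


Left-recursive alternatives: S@b; non-recursive: a
Introduce S': S -> aS', S' -> @bS' | ε


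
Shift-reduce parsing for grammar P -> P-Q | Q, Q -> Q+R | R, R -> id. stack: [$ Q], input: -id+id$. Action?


lookahead ∉ {+} so Q won't extend; reduce P -> Q
Action: reduce (P -> Q)


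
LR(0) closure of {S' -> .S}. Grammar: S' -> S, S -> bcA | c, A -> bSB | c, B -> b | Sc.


Start: S' -> .S
For each item with dot before a nonterminal B, add B -> .γ for every B-production
Closure: [S' -> .S, S -> .bcA, S -> .c]


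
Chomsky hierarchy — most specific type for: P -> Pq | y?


Left-linear: every RHS is a terminal or one nonterminal followed by a terminal
Classification: Type 3 (Regular)


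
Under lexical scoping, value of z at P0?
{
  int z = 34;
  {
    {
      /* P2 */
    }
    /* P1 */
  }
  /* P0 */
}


z declared in the same block as P0
z = 34


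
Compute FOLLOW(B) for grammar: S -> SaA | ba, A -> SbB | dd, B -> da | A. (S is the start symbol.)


$ ∈ FOLLOW(S). For each A -> αBβ: add FIRST(β)\{ε} to FOLLOW(B); if β nullable, add FOLLOW(A).
FOLLOW(B) = {$, a, b}


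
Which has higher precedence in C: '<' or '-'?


'-' is additive (level 9); '<' is relational (level 7)
Higher level binds tighter
'-' has higher precedence than '<'


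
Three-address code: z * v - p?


Break into single-operator statements:
t1 = z * v
t2 = t1 - p


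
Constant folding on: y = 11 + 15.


11 + 15 = 26 at compile time
Optimized: y = 26


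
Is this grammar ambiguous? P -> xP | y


right-linear, alternatives start with distinct terminals 'x' vs 'y': unique leftmost derivation
Unambiguous


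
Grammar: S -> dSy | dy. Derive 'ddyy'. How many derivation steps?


Derivation: S => dSy => ddyy
Steps: 2


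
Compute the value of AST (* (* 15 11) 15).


Evaluate inner: (* 15 11) = 165
Evaluate root: (* 165 15) = 2475
Result: 2475


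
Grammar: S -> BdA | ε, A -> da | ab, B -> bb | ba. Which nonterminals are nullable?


A nonterminal is nullable iff some alternative derives ε (directly, or every symbol in it is nullable)
Nullable: {S}


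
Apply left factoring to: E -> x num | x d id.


Common prefix: 'x'
Factored: E -> x E', E' -> num | d id


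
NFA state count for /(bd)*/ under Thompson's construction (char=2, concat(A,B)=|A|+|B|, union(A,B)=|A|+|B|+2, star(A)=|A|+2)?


Syntax tree has 2 char leaf(s), 0 union(s), 1 star(s)
chars contribute 2×2 = 4; each union adds +2; each star adds +2
Total: 4 + 0 + 2 = 6 states


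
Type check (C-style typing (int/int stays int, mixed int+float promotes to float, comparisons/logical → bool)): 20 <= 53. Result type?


Operand types: int <= int
Rule: comparison yields bool
Result type: bool


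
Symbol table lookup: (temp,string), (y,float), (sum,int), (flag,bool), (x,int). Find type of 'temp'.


Lookup 'temp' → type string


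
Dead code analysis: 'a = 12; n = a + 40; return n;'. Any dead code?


a is read by n's definition; n is returned
No dead code


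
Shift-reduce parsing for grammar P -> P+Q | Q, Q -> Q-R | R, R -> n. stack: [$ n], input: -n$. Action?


'n' on top is the handle for R -> n
Action: reduce (R -> n)


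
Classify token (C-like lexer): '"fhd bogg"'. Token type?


Pattern: double-quoted sequence
Type: STRING_LITERAL


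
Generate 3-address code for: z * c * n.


Break into single-operator statements:
t1 = z * c
t2 = t1 * n


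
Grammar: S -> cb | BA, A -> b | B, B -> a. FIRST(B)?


Per alternative of B: FIRST(a) = {a}
FIRST(B) = {a}


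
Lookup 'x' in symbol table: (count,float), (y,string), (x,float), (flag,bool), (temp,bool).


Lookup 'x' → type float


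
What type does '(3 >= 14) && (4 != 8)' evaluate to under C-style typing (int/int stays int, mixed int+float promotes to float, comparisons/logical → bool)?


Operand types: bool && bool
Rule: logical operators take bool operands and yield bool
Result type: bool


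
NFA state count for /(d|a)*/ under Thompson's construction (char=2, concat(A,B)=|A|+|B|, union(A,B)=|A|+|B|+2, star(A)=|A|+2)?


Syntax tree has 2 char leaf(s), 1 union(s), 1 star(s)
chars contribute 2×2 = 4; each union adds +2; each star adds +2
Total: 4 + 2 + 2 = 8 states


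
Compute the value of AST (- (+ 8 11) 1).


Evaluate inner: (+ 8 11) = 19
Evaluate root: (- 19 1) = 18
Result: 18


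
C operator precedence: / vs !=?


'/' is multiplicative (level 10); '!=' is equality (level 6)
Higher level binds tighter
'/' has higher precedence than '!='


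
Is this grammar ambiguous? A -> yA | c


right-linear, alternatives start with distinct terminals 'y' vs 'c': unique leftmost derivation
Unambiguous


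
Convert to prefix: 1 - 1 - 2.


left-to-right (same/higher precedence on left): tree is (- (- 1 1) 2)
Prefix: - - 1 1 2


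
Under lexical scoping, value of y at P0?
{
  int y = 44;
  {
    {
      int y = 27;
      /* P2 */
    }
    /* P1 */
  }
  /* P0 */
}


y declared in the same block as P0
y = 44


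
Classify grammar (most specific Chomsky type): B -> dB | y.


Right-linear: every RHS is a terminal or a terminal followed by one nonterminal
Classification: Type 3 (Regular)


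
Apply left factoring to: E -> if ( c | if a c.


Common prefix: 'if'
Factored: E -> if E', E' -> ( c | a c


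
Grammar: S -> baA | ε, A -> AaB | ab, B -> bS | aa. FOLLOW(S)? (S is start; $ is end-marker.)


$ ∈ FOLLOW(S). For each A -> αBβ: add FIRST(β)\{ε} to FOLLOW(B); if β nullable, add FOLLOW(A).
FOLLOW(S) = {$, a}


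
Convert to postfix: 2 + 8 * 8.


* has higher precedence, evaluate 8*8 first
Postfix: 2 8 8 * +


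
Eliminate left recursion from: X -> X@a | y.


Left-recursive alternatives: X@a; non-recursive: y
Introduce X': X -> yX', X' -> @aX' | ε


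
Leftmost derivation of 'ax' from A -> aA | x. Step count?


Derivation: A => aA => ax
Steps: 2


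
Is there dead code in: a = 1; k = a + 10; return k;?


a is read by k's definition; k is returned
No dead code


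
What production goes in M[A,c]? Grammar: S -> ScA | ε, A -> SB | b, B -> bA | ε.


For [A, c]: 'c' ∈ FIRST(SB)
Entry: A -> SB


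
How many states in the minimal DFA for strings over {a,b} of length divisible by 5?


Track length mod 5: states 0..4, accept at 0
Minimal DFA: 5 states


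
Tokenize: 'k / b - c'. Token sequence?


Scan left to right, longest-match per lexeme
Tokens: ID(k), OP(/), ID(b), OP(-), ID(c)


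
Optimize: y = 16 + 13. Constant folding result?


16 + 13 = 29 at compile time
Optimized: y = 29


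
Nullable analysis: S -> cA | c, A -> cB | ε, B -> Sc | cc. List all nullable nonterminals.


A nonterminal is nullable iff some alternative derives ε (directly, or every symbol in it is nullable)
Nullable: {A}


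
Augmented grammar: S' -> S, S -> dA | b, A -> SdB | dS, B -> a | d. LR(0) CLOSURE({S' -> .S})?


Start: S' -> .S
For each item with dot before a nonterminal B, add B -> .γ for every B-production
Closure: [S' -> .S, S -> .dA, S -> .b]


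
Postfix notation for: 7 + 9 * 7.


* has higher precedence, evaluate 9*7 first
Postfix: 7 9 7 * +


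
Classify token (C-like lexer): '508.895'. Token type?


Pattern: digits with a decimal point
Type: FLOAT_LITERAL


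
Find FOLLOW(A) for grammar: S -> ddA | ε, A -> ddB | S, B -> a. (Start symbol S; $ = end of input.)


$ ∈ FOLLOW(S). For each A -> αBβ: add FIRST(β)\{ε} to FOLLOW(B); if β nullable, add FOLLOW(A).
FOLLOW(A) = {$}


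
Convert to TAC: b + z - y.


Break into single-operator statements:
t1 = b + z
t2 = t1 - y


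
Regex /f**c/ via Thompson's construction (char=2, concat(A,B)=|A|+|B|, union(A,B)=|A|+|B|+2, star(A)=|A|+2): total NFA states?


Syntax tree has 2 char leaf(s), 0 union(s), 2 star(s)
chars contribute 2×2 = 4; each union adds +2; each star adds +2
Total: 4 + 0 + 4 = 8 states


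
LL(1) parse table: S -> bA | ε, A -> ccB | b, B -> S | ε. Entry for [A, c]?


For [A, c]: 'c' ∈ FIRST(ccB)
Entry: A -> ccB


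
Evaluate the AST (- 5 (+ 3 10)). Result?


Evaluate inner: (+ 3 10) = 13
Evaluate root: (- 5 13) = -8
Result: -8


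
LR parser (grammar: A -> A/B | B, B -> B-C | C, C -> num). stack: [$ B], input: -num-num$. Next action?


shift '-' to continue B -> B-C
Action: shift


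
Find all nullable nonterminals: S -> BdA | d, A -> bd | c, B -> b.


A nonterminal is nullable iff some alternative derives ε (directly, or every symbol in it is nullable)
Nullable: {}


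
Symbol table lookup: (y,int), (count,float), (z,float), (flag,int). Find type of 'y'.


Lookup 'y' → type int


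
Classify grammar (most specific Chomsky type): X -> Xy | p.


Left-linear: every RHS is a terminal or one nonterminal followed by a terminal
Classification: Type 3 (Regular)


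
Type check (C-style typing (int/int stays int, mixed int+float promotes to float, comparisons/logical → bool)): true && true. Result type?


Operand types: bool && bool
Rule: logical operators take bool operands and yield bool
Result type: bool


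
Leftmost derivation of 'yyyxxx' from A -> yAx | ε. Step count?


Derivation: A => yAx => yyAxx => yyyAxxx => yyyxxx
Steps: 4


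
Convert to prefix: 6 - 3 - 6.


left-to-right (same/higher precedence on left): tree is (- (- 6 3) 6)
Prefix: - - 6 3 6


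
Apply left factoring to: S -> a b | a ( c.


Common prefix: 'a'
Factored: S -> a S', S' -> b | ( c


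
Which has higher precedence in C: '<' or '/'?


'/' is multiplicative (level 10); '<' is relational (level 7)
Higher level binds tighter
'/' has higher precedence than '<'


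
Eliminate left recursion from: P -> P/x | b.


Left-recursive alternatives: P/x; non-recursive: b
Introduce P': P -> bP', P' -> /xP' | ε


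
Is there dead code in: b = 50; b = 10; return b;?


first assignment to b is overwritten before any read
Dead: 'b = 50'


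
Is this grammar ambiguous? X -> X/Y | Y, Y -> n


precedence layered via separate nonterminal Y: deterministic
Unambiguous


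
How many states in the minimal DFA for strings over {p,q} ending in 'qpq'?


Track the longest suffix of input matching a prefix of 'qpq': 4 classes (prefixes of length 0..3)
Minimal DFA: 4 states


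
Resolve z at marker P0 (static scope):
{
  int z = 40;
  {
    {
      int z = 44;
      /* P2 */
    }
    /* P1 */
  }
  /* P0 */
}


z declared in the same block as P0
z = 40


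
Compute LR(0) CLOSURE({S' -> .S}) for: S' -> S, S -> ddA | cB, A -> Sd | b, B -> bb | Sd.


Start: S' -> .S
For each item with dot before a nonterminal B, add B -> .γ for every B-production
Closure: [S' -> .S, S -> .ddA, S -> .cB]


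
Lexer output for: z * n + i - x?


Scan left to right, longest-match per lexeme
Tokens: ID(z), OP(*), ID(n), OP(+), ID(i), OP(-), ID(x)


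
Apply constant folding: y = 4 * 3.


4 * 3 = 12 at compile time
Optimized: y = 12


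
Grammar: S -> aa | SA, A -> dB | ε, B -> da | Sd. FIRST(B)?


Per alternative of B: FIRST(da) = {d}; FIRST(Sd) = {a}
FIRST(B) = {a, d}


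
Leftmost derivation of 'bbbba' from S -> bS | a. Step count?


Derivation: S => bS => bbS => bbbS => bbbbS => bbbba
Steps: 5


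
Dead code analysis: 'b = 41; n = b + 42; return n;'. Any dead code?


b is read by n's definition; n is returned
No dead code


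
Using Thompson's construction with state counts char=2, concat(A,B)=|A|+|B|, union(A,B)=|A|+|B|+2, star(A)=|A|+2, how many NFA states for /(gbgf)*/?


Syntax tree has 4 char leaf(s), 0 union(s), 1 star(s)
chars contribute 4×2 = 8; each union adds +2; each star adds +2
Total: 8 + 0 + 2 = 10 states


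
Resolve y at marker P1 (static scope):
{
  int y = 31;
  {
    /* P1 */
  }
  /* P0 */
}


P1's block does not declare y; resolves to the enclosing declaration at depth 0
y = 31


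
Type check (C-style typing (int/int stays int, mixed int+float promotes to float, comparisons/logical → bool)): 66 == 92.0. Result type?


Operand types: int == float
Rule: comparison yields bool
Result type: bool


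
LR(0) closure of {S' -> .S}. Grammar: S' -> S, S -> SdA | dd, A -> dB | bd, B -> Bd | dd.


Start: S' -> .S
For each item with dot before a nonterminal B, add B -> .γ for every B-production
Closure: [S' -> .S, S -> .SdA, S -> .dd]


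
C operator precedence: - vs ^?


'-' is additive (level 9); '^' is bitwise XOR (level 4)
Higher level binds tighter
'-' has higher precedence than '^'


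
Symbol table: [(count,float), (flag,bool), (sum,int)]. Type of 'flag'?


Lookup 'flag' → type bool


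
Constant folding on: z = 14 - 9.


14 - 9 = 5 at compile time
Optimized: z = 5


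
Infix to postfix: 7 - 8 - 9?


Left to right (same or higher precedence on left)
Postfix: 7 8 - 9 -


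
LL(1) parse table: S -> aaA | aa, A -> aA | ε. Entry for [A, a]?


For [A, a]: 'a' ∈ FIRST(aA)
Entry: A -> aA


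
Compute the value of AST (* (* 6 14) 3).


Evaluate inner: (* 6 14) = 84
Evaluate root: (* 84 3) = 252
Result: 252


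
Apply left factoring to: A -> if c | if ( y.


Common prefix: 'if'
Factored: A -> if A', A' -> c | ( y


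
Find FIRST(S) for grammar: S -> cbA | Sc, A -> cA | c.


Per alternative of S: FIRST(cbA) = {c}; FIRST(Sc) = {c}
FIRST(S) = {c}


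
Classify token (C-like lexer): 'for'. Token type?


Pattern: reserved word
Type: KEYWORD


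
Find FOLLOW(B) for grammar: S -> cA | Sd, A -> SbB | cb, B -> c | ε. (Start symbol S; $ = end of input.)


$ ∈ FOLLOW(S). For each A -> αBβ: add FIRST(β)\{ε} to FOLLOW(B); if β nullable, add FOLLOW(A).
FOLLOW(B) = {$, b, d}


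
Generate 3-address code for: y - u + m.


Break into single-operator statements:
t1 = y - u
t2 = t1 + m


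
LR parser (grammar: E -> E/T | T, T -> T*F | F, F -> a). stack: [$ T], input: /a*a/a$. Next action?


lookahead ∉ {*} so T won't extend; reduce E -> T
Action: reduce (E -> T)


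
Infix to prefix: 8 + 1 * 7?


'*' binds tighter: tree is (+ 8 (* 1 7))
Prefix: + 8 * 1 7


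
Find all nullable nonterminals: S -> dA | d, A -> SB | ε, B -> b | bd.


A nonterminal is nullable iff some alternative derives ε (directly, or every symbol in it is nullable)
Nullable: {A}


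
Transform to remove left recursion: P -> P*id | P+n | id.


Left-recursive alternatives: P*id, P+n; non-recursive: id
Introduce P': P -> idP', P' -> *idP' | +nP' | ε


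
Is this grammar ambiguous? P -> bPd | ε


balanced b^n…d^n: each string has a unique parse
Unambiguous


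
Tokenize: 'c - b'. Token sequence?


Scan left to right, longest-match per lexeme
Tokens: ID(c), OP(-), ID(b)


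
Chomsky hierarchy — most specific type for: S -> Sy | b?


Left-linear: every RHS is a terminal or one nonterminal followed by a terminal
Classification: Type 3 (Regular)


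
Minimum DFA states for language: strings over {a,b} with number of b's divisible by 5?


Track (count of b) mod 5: states 0..4, accept at 0
Minimal DFA: 5 states


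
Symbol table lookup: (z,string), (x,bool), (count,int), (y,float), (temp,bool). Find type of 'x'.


Lookup 'x' → type bool


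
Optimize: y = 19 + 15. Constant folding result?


19 + 15 = 34 at compile time
Optimized: y = 34


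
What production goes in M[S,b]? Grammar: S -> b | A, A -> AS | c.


For [S, b]: 'b' ∈ FIRST(b)
Entry: S -> b


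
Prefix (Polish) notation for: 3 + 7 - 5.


left-to-right (same/higher precedence on left): tree is (- (+ 3 7) 5)
Prefix: - + 3 7 5


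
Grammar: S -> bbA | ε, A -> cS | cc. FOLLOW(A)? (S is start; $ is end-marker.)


$ ∈ FOLLOW(S). For each A -> αBβ: add FIRST(β)\{ε} to FOLLOW(B); if β nullable, add FOLLOW(A).
FOLLOW(A) = {$}


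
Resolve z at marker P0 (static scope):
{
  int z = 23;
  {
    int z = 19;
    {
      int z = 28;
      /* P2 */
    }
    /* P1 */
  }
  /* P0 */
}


z declared in the same block as P0
z = 23


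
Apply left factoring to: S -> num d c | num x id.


Common prefix: 'num'
Factored: S -> num S', S' -> d c | x id


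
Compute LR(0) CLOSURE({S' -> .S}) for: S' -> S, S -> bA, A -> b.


Start: S' -> .S
For each item with dot before a nonterminal B, add B -> .γ for every B-production
Closure: [S' -> .S, S -> .bA]


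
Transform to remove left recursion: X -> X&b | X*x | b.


Left-recursive alternatives: X&b, X*x; non-recursive: b
Introduce X': X -> bX', X' -> &bX' | *xX' | ε


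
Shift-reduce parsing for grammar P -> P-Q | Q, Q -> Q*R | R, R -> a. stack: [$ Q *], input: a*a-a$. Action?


no handle; shift 'a'
Action: shift


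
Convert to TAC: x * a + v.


Break into single-operator statements:
t1 = x * a
t2 = t1 + v


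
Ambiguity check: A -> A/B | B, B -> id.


precedence layered via separate nonterminal B: deterministic
Unambiguous


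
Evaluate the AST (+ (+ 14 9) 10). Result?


Evaluate inner: (+ 14 9) = 23
Evaluate root: (+ 23 10) = 33
Result: 33


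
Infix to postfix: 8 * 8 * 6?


Left to right (same or higher precedence on left)
Postfix: 8 8 * 6 *


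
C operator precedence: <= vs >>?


'>>' is shift (level 8); '<=' is relational (level 7)
Higher level binds tighter
'>>' has higher precedence than '<='


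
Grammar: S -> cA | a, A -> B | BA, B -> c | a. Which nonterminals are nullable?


A nonterminal is nullable iff some alternative derives ε (directly, or every symbol in it is nullable)
Nullable: {}


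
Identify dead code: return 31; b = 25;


statement follows a return and is unreachable
Dead: 'b = 25'


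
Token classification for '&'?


Pattern: operator symbol
Type: OPERATOR


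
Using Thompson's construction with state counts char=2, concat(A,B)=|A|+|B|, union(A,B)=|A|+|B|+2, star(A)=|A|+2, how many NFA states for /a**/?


Syntax tree has 1 char leaf(s), 0 union(s), 2 star(s)
chars contribute 1×2 = 2; each union adds +2; each star adds +2
Total: 2 + 0 + 4 = 6 states


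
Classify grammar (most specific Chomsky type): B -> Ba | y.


Left-linear: every RHS is a terminal or one nonterminal followed by a terminal
Classification: Type 3 (Regular)


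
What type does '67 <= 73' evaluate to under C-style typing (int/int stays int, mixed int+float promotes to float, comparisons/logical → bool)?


Operand types: int <= int
Rule: comparison yields bool
Result type: bool


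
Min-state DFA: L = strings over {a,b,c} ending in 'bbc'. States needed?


Track the longest suffix of input matching a prefix of 'bbc': 4 classes (prefixes of length 0..3)
Minimal DFA: 4 states


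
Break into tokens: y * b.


Scan left to right, longest-match per lexeme
Tokens: ID(y), OP(*), ID(b)


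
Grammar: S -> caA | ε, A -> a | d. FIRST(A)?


Per alternative of A: FIRST(a) = {a}; FIRST(d) = {d}
FIRST(A) = {a, d}


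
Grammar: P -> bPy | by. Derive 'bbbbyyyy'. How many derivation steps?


Derivation: P => bPy => bbPyy => bbbPyyy => bbbbyyyy
Steps: 4


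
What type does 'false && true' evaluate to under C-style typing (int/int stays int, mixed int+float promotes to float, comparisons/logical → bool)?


Operand types: bool && bool
Rule: logical operators take bool operands and yield bool
Result type: bool


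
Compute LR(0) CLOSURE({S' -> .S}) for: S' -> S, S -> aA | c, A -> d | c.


Start: S' -> .S
For each item with dot before a nonterminal B, add B -> .γ for every B-production
Closure: [S' -> .S, S -> .aA, S -> .c]


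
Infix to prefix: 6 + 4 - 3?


left-to-right (same/higher precedence on left): tree is (- (+ 6 4) 3)
Prefix: - + 6 4 3


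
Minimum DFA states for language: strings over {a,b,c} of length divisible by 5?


Track length mod 5: states 0..4, accept at 0
Minimal DFA: 5 states


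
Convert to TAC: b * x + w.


Break into single-operator statements:
t1 = b * x
t2 = t1 + w


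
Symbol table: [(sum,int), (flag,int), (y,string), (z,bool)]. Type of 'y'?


Lookup 'y' → type string


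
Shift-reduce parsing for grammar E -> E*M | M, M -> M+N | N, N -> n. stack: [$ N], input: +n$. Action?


'N' (not preceded by M+) is the handle for M -> N
Action: reduce (M -> N)


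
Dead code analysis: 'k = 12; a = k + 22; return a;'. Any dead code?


k is read by a's definition; a is returned
No dead code


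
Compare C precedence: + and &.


'+' is additive (level 9); '&' is bitwise AND (level 5)
Higher level binds tighter
'+' has higher precedence than '&'


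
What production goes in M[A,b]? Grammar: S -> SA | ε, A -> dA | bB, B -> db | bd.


For [A, b]: 'b' ∈ FIRST(bB)
Entry: A -> bB


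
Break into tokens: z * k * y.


Scan left to right, longest-match per lexeme
Tokens: ID(z), OP(*), ID(k), OP(*), ID(y)


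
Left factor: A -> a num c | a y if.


Common prefix: 'a'
Factored: A -> a A', A' -> num c | y if


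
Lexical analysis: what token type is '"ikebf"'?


Pattern: double-quoted sequence
Type: STRING_LITERAL


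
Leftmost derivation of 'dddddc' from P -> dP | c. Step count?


Derivation: P => dP => ddP => dddP => ddddP => dddddP => dddddc
Steps: 6


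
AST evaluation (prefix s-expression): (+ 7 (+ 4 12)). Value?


Evaluate inner: (+ 4 12) = 16
Evaluate root: (+ 7 16) = 23
Result: 23


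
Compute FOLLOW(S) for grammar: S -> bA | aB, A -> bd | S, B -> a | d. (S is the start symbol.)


$ ∈ FOLLOW(S). For each A -> αBβ: add FIRST(β)\{ε} to FOLLOW(B); if β nullable, add FOLLOW(A).
FOLLOW(S) = {$}


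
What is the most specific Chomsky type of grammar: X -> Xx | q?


Left-linear: every RHS is a terminal or one nonterminal followed by a terminal
Classification: Type 3 (Regular)


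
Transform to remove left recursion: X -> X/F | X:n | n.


Left-recursive alternatives: X/F, X:n; non-recursive: n
Introduce X': X -> nX', X' -> /FX' | :nX' | ε


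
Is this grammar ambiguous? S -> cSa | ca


balanced c^n…a^n: each string has a unique parse
Unambiguous


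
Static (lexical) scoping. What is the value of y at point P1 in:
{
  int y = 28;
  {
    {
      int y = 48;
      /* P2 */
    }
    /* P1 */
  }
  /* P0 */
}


P1's block does not declare y; resolves to the enclosing declaration at depth 0
y = 28


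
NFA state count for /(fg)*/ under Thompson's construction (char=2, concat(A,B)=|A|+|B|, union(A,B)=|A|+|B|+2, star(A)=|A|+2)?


Syntax tree has 2 char leaf(s), 0 union(s), 1 star(s)
chars contribute 2×2 = 4; each union adds +2; each star adds +2
Total: 4 + 0 + 2 = 6 states


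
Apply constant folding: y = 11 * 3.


11 * 3 = 33 at compile time
Optimized: y = 33


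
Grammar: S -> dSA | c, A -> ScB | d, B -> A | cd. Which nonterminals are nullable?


A nonterminal is nullable iff some alternative derives ε (directly, or every symbol in it is nullable)
Nullable: {}


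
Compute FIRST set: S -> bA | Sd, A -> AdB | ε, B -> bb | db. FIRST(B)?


Per alternative of B: FIRST(bb) = {b}; FIRST(db) = {d}
FIRST(B) = {b, d}


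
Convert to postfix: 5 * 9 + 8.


Left to right (same or higher precedence on left)
Postfix: 5 9 * 8 +


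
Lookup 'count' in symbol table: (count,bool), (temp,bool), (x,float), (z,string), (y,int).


Lookup 'count' → type bool


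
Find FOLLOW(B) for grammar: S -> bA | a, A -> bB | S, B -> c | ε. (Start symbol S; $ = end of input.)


$ ∈ FOLLOW(S). For each A -> αBβ: add FIRST(β)\{ε} to FOLLOW(B); if β nullable, add FOLLOW(A).
FOLLOW(B) = {$}


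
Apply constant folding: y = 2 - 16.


2 - 16 = -14 at compile time
Optimized: y = -14


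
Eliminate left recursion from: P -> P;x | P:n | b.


Left-recursive alternatives: P;x, P:n; non-recursive: b
Introduce P': P -> bP', P' -> ;xP' | :nP' | ε


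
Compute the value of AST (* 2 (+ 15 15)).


Evaluate inner: (+ 15 15) = 30
Evaluate root: (* 2 30) = 60
Result: 60


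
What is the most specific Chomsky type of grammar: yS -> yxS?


LHS has context (more than one symbol) and |LHS| ≤ |RHS|
Classification: Type 1 (Context-Sensitive)


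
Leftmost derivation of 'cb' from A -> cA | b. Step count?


Derivation: A => cA => cb
Steps: 2


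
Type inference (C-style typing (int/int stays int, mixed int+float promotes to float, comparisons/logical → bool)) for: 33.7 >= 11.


Operand types: float >= int
Rule: comparison yields bool
Result type: bool


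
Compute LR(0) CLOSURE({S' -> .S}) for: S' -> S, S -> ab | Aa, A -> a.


Start: S' -> .S
For each item with dot before a nonterminal B, add B -> .γ for every B-production
Closure: [S' -> .S, S -> .ab, S -> .Aa, A -> .a]
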